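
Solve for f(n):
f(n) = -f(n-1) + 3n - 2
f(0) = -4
First-order linear with linear forcing.
Homogeneous solution: f_h(n) = A·(-1)^n.
Try particular f_p(n) = pn + q. Substituting:
  pn + q = -(p(n-1) + q) + 3n - 2.
Matching the n-coefficient: p = -p + 3 ⇒ p = \frac{3}{2}.
Matching constants: q = p - q - 2 ⇒ q = - \frac{1}{4}.
General: f(n) = A·(-1)^n + \frac{3 n}{2} - \frac{1}{4}.
Apply f(0) = -4: A - \frac{1}{4} = -4 ⇒ A = - \frac{15}{4}.
So f(n) = - \frac{15 \left(-1\right)^{n}}{4} + \frac{3 n}{2} - \frac{1}{4}.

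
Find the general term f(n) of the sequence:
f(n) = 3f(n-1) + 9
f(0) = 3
First-order linear non-homogeneous.
Homogeneous solution: f_h(n) = A·(3)^n.
Try constant particular solution f_p = K: K = 3K + 9 ⇒ K = - \frac{9}{2}.
General: f(n) = A·(3)^n - \frac{9}{2}.
Apply f(0) = 3: A - \frac{9}{2} = 3 ⇒ A = \frac{15}{2}.
So f(n) = \frac{15 \cdot 3^{n}}{2} - \frac{9}{2}.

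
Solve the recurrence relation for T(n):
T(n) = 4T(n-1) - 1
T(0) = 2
First-order linear non-homogeneous.
Homogeneous solution: T_h(n) = A·(4)^n.
Try constant particular solution T_p = K: K = 4K - 1 ⇒ K = \frac{1}{3}.
General: T(n) = A·(4)^n + \frac{1}{3}.
Apply T(0) = 2: A + \frac{1}{3} = 2 ⇒ A = \frac{5}{3}.
So T(n) = \frac{5 \cdot 4^{n}}{3} + \frac{1}{3}.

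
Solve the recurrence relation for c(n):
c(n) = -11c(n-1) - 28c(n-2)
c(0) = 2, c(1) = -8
Characteristic equation: x² + 11x + 28 = 0, which factors as (x - (-7))(x - (-4)) = 0.
Roots r₁ = -7, r₂ = -4 (distinct).
General solution: c(n) = A·(-7)^n + B·(-4)^n.
From c(0) = 2: A + B = 2.
From c(1) = -8: -7A - 4B = -8.
Solving: A = 0, B = 2.
So c(n) = 2 \left(-4\right)^{n}.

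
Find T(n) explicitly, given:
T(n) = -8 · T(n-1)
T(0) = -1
Pure geometric recurrence with ratio -8.
By induction T(n) = T(0) · (-8)^n = - \left(-8\right)^{n}.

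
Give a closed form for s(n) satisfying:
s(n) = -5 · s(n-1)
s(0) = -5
Pure geometric recurrence with ratio -5.
By induction s(n) = s(0) · (-5)^n = - 5 \left(-5\right)^{n}.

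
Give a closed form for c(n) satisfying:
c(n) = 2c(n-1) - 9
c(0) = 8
First-order linear non-homogeneous.
Homogeneous solution: c_h(n) = A·(2)^n.
Try constant particular solution c_p = K: K = 2K - 9 ⇒ K = 9.
General: c(n) = A·(2)^n + 9.
Apply c(0) = 8: A + 9 = 8 ⇒ A = -1.
So c(n) = 9 - 2^{n}.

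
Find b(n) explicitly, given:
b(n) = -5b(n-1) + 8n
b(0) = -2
First-order linear with linear forcing.
Homogeneous solution: b_h(n) = A·(-5)^n.
Try particular b_p(n) = pn + q. Substituting:
  pn + q = -5(p(n-1) + q) + 8n.
Matching the n-coefficient: p = -5p + 8 ⇒ p = \frac{4}{3}.
Matching constants: q = 5p - 5q ⇒ q = \frac{10}{9}.
General: b(n) = A·(-5)^n + \frac{4 n}{3} + \frac{10}{9}.
Apply b(0) = -2: A + \frac{10}{9} = -2 ⇒ A = - \frac{28}{9}.
So b(n) = - \frac{28 \left(-5\right)^{n}}{9} + \frac{4 n}{3} + \frac{10}{9}.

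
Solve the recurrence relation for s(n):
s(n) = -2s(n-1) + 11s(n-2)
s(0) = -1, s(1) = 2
Characteristic equation: x² + 2x - 11 = 0.
Discriminant Δ = (-2)² + 4·(11) = 48.
Roots r₁,₂ = (-2 ± √48)/2, so r₁ = -1 + 2 \sqrt{3}, r₂ = - 2 \sqrt{3} - 1.
General solution: s(n) = A·r₁^n + B·r₂^n.
From the initial conditions, A + B = -1 and r₁A + r₂B = 2.
Since r₁ - r₂ = √48: A = (2 - (-1)r₂)/√48 = - \frac{1}{2} + \frac{\sqrt{3}}{12}, and B = -1 - A = - \frac{1}{2} - \frac{\sqrt{3}}{12}.
So s(n) = \left(- \frac{1}{2} + \frac{\sqrt{3}}{12}\right)\left(-1 + 2 \sqrt{3}\right)^n + \left(- \frac{1}{2} - \frac{\sqrt{3}}{12}\right)\left(- 2 \sqrt{3} - 1\right)^n.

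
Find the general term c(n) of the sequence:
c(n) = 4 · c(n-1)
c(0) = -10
Pure geometric recurrence with ratio 4.
By induction c(n) = c(0) · (4)^n = - 10 \cdot 4^{n}.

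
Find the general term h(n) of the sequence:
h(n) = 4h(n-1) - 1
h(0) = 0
First-order linear non-homogeneous.
Homogeneous solution: h_h(n) = A·(4)^n.
Try constant particular solution h_p = K: K = 4K - 1 ⇒ K = \frac{1}{3}.
General: h(n) = A·(4)^n + \frac{1}{3}.
Apply h(0) = 0: A + \frac{1}{3} = 0 ⇒ A = - \frac{1}{3}.
So h(n) = \frac{1}{3} - \frac{4^{n}}{3}.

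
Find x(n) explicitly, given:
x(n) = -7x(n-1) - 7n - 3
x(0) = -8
First-order linear with linear forcing.
Homogeneous solution: x_h(n) = A·(-7)^n.
Try particular x_p(n) = pn + q. Substituting:
  pn + q = -7(p(n-1) + q) - 7n - 3.
Matching the n-coefficient: p = -7p - 7 ⇒ p = - \frac{7}{8}.
Matching constants: q = 7p - 7q - 3 ⇒ q = - \frac{73}{64}.
General: x(n) = A·(-7)^n - \frac{7 n}{8} - \frac{73}{64}.
Apply x(0) = -8: A - \frac{73}{64} = -8 ⇒ A = - \frac{439}{64}.
So x(n) = - \frac{439 \left(-7\right)^{n}}{64} - \frac{7 n}{8} - \frac{73}{64}.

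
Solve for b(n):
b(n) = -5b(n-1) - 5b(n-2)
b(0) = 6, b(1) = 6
Characteristic equation: x² + 5x + 5 = 0.
Discriminant Δ = (-5)² + 4·(-5) = 5.
Roots r₁,₂ = (-5 ± √5)/2, so r₁ = - \frac{5}{2} + \frac{\sqrt{5}}{2}, r₂ = - \frac{5}{2} - \frac{\sqrt{5}}{2}.
General solution: b(n) = A·r₁^n + B·r₂^n.
From the initial conditions, A + B = 6 and r₁A + r₂B = 6.
Since r₁ - r₂ = √5: A = (6 - (6)r₂)/√5 = 3 + \frac{21 \sqrt{5}}{5}, and B = 6 - A = 3 - \frac{21 \sqrt{5}}{5}.
So b(n) = \left(3 + \frac{21 \sqrt{5}}{5}\right)\left(- \frac{5}{2} + \frac{\sqrt{5}}{2}\right)^n + \left(3 - \frac{21 \sqrt{5}}{5}\right)\left(- \frac{5}{2} - \frac{\sqrt{5}}{2}\right)^n.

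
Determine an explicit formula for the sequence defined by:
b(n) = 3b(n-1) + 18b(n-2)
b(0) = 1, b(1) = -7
Characteristic equation: x² - 3x - 18 = 0, which factors as (x - (6))(x - (-3)) = 0.
Roots r₁ = 6, r₂ = -3 (distinct).
General solution: b(n) = A·(6)^n + B·(-3)^n.
From b(0) = 1: A + B = 1.
From b(1) = -7: 6A - 3B = -7.
Solving: A = - \frac{4}{9}, B = \frac{13}{9}.
So b(n) = \frac{13 \left(-3\right)^{n}}{9} - \frac{4 \cdot 6^{n}}{9}.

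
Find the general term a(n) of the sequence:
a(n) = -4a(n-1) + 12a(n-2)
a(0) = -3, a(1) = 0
Characteristic equation: x² + 4x - 12 = 0, which factors as (x - (-6))(x - (2)) = 0.
Roots r₁ = -6, r₂ = 2 (distinct).
General solution: a(n) = A·(-6)^n + B·(2)^n.
From a(0) = -3: A + B = -3.
From a(1) = 0: -6A + 2B = 0.
Solving: A = - \frac{3}{4}, B = - \frac{9}{4}.
So a(n) = - \frac{3 \left(-6\right)^{n}}{4} - \frac{9 \cdot 2^{n}}{4}.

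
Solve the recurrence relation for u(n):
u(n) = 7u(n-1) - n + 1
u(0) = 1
First-order linear with linear forcing.
Homogeneous solution: u_h(n) = A·(7)^n.
Try particular u_p(n) = pn + q. Substituting:
  pn + q = 7(p(n-1) + q) - n + 1.
Matching the n-coefficient: p = 7p - 1 ⇒ p = \frac{1}{6}.
Matching constants: q = -7p + 7q + 1 ⇒ q = \frac{1}{36}.
General: u(n) = A·(7)^n + \frac{n}{6} + \frac{1}{36}.
Apply u(0) = 1: A + \frac{1}{36} = 1 ⇒ A = \frac{35}{36}.
So u(n) = \frac{35 \cdot 7^{n}}{36} + \frac{n}{6} + \frac{1}{36}.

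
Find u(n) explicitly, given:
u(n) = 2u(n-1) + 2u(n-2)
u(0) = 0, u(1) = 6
Characteristic equation: x² - 2x - 2 = 0.
Discriminant Δ = (2)² + 4·(2) = 12.
Roots r₁,₂ = (2 ± √12)/2, so r₁ = 1 + \sqrt{3}, r₂ = 1 - \sqrt{3}.
General solution: u(n) = A·r₁^n + B·r₂^n.
From the initial conditions, A + B = 0 and r₁A + r₂B = 6.
Since r₁ - r₂ = √12: A = (6 - (0)r₂)/√12 = \sqrt{3}, and B = 0 - A = - \sqrt{3}.
So u(n) = \left(\sqrt{3}\right)\left(1 + \sqrt{3}\right)^n + \left(- \sqrt{3}\right)\left(1 - \sqrt{3}\right)^n.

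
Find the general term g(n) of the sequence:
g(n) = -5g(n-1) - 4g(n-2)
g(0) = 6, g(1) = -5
Characteristic equation: x² + 5x + 4 = 0, which factors as (x - (-4))(x - (-1)) = 0.
Roots r₁ = -4, r₂ = -1 (distinct).
General solution: g(n) = A·(-4)^n + B·(-1)^n.
From g(0) = 6: A + B = 6.
From g(1) = -5: -4A - B = -5.
Solving: A = - \frac{1}{3}, B = \frac{19}{3}.
So g(n) = \frac{19 \left(-1\right)^{n}}{3} - \frac{\left(-4\right)^{n}}{3}.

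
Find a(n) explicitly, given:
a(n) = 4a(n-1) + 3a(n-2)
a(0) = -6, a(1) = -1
Characteristic equation: x² - 4x - 3 = 0.
Discriminant Δ = (4)² + 4·(3) = 28.
Roots r₁,₂ = (4 ± √28)/2, so r₁ = 2 + \sqrt{7}, r₂ = 2 - \sqrt{7}.
General solution: a(n) = A·r₁^n + B·r₂^n.
From the initial conditions, A + B = -6 and r₁A + r₂B = -1.
Since r₁ - r₂ = √28: A = (-1 - (-6)r₂)/√28 = -3 + \frac{11 \sqrt{7}}{14}, and B = -6 - A = -3 - \frac{11 \sqrt{7}}{14}.
So a(n) = \left(-3 + \frac{11 \sqrt{7}}{14}\right)\left(2 + \sqrt{7}\right)^n + \left(-3 - \frac{11 \sqrt{7}}{14}\right)\left(2 - \sqrt{7}\right)^n.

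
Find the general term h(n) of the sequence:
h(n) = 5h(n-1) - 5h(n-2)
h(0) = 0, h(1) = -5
Characteristic equation: x² - 5x + 5 = 0.
Discriminant Δ = (5)² + 4·(-5) = 5.
Roots r₁,₂ = (5 ± √5)/2, so r₁ = \frac{\sqrt{5}}{2} + \frac{5}{2}, r₂ = \frac{5}{2} - \frac{\sqrt{5}}{2}.
General solution: h(n) = A·r₁^n + B·r₂^n.
From the initial conditions, A + B = 0 and r₁A + r₂B = -5.
Since r₁ - r₂ = √5: A = (-5 - (0)r₂)/√5 = - \sqrt{5}, and B = 0 - A = \sqrt{5}.
So h(n) = \left(- \sqrt{5}\right)\left(\frac{\sqrt{5}}{2} + \frac{5}{2}\right)^n + \left(\sqrt{5}\right)\left(\frac{5}{2} - \frac{\sqrt{5}}{2}\right)^n.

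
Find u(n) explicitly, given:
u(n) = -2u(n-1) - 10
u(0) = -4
First-order linear non-homogeneous.
Homogeneous solution: u_h(n) = A·(-2)^n.
Try constant particular solution u_p = K: K = -2K - 10 ⇒ K = - \frac{10}{3}.
General: u(n) = A·(-2)^n - \frac{10}{3}.
Apply u(0) = -4: A - \frac{10}{3} = -4 ⇒ A = - \frac{2}{3}.
So u(n) = - \frac{2 \left(-2\right)^{n}}{3} - \frac{10}{3}.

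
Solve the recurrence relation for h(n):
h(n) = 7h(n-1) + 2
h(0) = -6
First-order linear non-homogeneous.
Homogeneous solution: h_h(n) = A·(7)^n.
Try constant particular solution h_p = K: K = 7K + 2 ⇒ K = - \frac{1}{3}.
General: h(n) = A·(7)^n - \frac{1}{3}.
Apply h(0) = -6: A - \frac{1}{3} = -6 ⇒ A = - \frac{17}{3}.
So h(n) = - \frac{17 \cdot 7^{n}}{3} - \frac{1}{3}.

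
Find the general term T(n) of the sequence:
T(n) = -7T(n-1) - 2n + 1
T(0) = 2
First-order linear with linear forcing.
Homogeneous solution: T_h(n) = A·(-7)^n.
Try particular T_p(n) = pn + q. Substituting:
  pn + q = -7(p(n-1) + q) - 2n + 1.
Matching the n-coefficient: p = -7p - 2 ⇒ p = - \frac{1}{4}.
Matching constants: q = 7p - 7q + 1 ⇒ q = - \frac{3}{32}.
General: T(n) = A·(-7)^n - \frac{n}{4} - \frac{3}{32}.
Apply T(0) = 2: A - \frac{3}{32} = 2 ⇒ A = \frac{67}{32}.
So T(n) = \frac{67 \left(-7\right)^{n}}{32} - \frac{n}{4} - \frac{3}{32}.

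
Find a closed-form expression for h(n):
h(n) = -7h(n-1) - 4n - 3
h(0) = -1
First-order linear with linear forcing.
Homogeneous solution: h_h(n) = A·(-7)^n.
Try particular h_p(n) = pn + q. Substituting:
  pn + q = -7(p(n-1) + q) - 4n - 3.
Matching the n-coefficient: p = -7p - 4 ⇒ p = - \frac{1}{2}.
Matching constants: q = 7p - 7q - 3 ⇒ q = - \frac{13}{16}.
General: h(n) = A·(-7)^n - \frac{n}{2} - \frac{13}{16}.
Apply h(0) = -1: A - \frac{13}{16} = -1 ⇒ A = - \frac{3}{16}.
So h(n) = - \frac{3 \left(-7\right)^{n}}{16} - \frac{n}{2} - \frac{13}{16}.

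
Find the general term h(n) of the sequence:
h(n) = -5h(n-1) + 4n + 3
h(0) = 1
First-order linear with linear forcing.
Homogeneous solution: h_h(n) = A·(-5)^n.
Try particular h_p(n) = pn + q. Substituting:
  pn + q = -5(p(n-1) + q) + 4n + 3.
Matching the n-coefficient: p = -5p + 4 ⇒ p = \frac{2}{3}.
Matching constants: q = 5p - 5q + 3 ⇒ q = \frac{19}{18}.
General: h(n) = A·(-5)^n + \frac{2 n}{3} + \frac{19}{18}.
Apply h(0) = 1: A + \frac{19}{18} = 1 ⇒ A = - \frac{1}{18}.
So h(n) = - \frac{\left(-5\right)^{n}}{18} + \frac{2 n}{3} + \frac{19}{18}.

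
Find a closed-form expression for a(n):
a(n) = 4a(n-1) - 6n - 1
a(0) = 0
First-order linear with linear forcing.
Homogeneous solution: a_h(n) = A·(4)^n.
Try particular a_p(n) = pn + q. Substituting:
  pn + q = 4(p(n-1) + q) - 6n - 1.
Matching the n-coefficient: p = 4p - 6 ⇒ p = 2.
Matching constants: q = -4p + 4q - 1 ⇒ q = 3.
General: a(n) = A·(4)^n + 2 n + 3.
Apply a(0) = 0: A + 3 = 0 ⇒ A = -3.
So a(n) = - 3 \cdot 4^{n} + 2 n + 3.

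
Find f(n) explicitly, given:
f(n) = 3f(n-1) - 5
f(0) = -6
First-order linear non-homogeneous.
Homogeneous solution: f_h(n) = A·(3)^n.
Try constant particular solution f_p = K: K = 3K - 5 ⇒ K = \frac{5}{2}.
General: f(n) = A·(3)^n + \frac{5}{2}.
Apply f(0) = -6: A + \frac{5}{2} = -6 ⇒ A = - \frac{17}{2}.
So f(n) = \frac{5}{2} - \frac{17 \cdot 3^{n}}{2}.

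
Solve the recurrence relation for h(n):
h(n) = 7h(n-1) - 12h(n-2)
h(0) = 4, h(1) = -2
Characteristic equation: x² - 7x + 12 = 0, which factors as (x - (3))(x - (4)) = 0.
Roots r₁ = 3, r₂ = 4 (distinct).
General solution: h(n) = A·(3)^n + B·(4)^n.
From h(0) = 4: A + B = 4.
From h(1) = -2: 3A + 4B = -2.
Solving: A = 18, B = -14.
So h(n) = 18 \cdot 3^{n} - 14 \cdot 4^{n}.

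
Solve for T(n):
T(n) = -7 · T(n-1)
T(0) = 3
Pure geometric recurrence with ratio -7.
By induction T(n) = T(0) · (-7)^n = 3 \left(-7\right)^{n}.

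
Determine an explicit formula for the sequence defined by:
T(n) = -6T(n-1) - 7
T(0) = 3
First-order linear non-homogeneous.
Homogeneous solution: T_h(n) = A·(-6)^n.
Try constant particular solution T_p = K: K = -6K - 7 ⇒ K = -1.
General: T(n) = A·(-6)^n - 1.
Apply T(0) = 3: A - 1 = 3 ⇒ A = 4.
So T(n) = 4 \left(-6\right)^{n} - 1.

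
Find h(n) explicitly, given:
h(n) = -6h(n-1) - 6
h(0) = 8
First-order linear non-homogeneous.
Homogeneous solution: h_h(n) = A·(-6)^n.
Try constant particular solution h_p = K: K = -6K - 6 ⇒ K = - \frac{6}{7}.
General: h(n) = A·(-6)^n - \frac{6}{7}.
Apply h(0) = 8: A - \frac{6}{7} = 8 ⇒ A = \frac{62}{7}.
So h(n) = \frac{62 \left(-6\right)^{n}}{7} - \frac{6}{7}.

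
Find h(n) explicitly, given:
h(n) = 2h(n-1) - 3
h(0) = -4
First-order linear non-homogeneous.
Homogeneous solution: h_h(n) = A·(2)^n.
Try constant particular solution h_p = K: K = 2K - 3 ⇒ K = 3.
General: h(n) = A·(2)^n + 3.
Apply h(0) = -4: A + 3 = -4 ⇒ A = -7.
So h(n) = 3 - 7 \cdot 2^{n}.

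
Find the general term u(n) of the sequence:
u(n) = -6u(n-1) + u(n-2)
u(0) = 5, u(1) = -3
Characteristic equation: x² + 6x - 1 = 0.
Discriminant Δ = (-6)² + 4·(1) = 40.
Roots r₁,₂ = (-6 ± √40)/2, so r₁ = -3 + \sqrt{10}, r₂ = - \sqrt{10} - 3.
General solution: u(n) = A·r₁^n + B·r₂^n.
From the initial conditions, A + B = 5 and r₁A + r₂B = -3.
Since r₁ - r₂ = √40: A = (-3 - (5)r₂)/√40 = \frac{3 \sqrt{10}}{5} + \frac{5}{2}, and B = 5 - A = \frac{5}{2} - \frac{3 \sqrt{10}}{5}.
So u(n) = \left(\frac{3 \sqrt{10}}{5} + \frac{5}{2}\right)\left(-3 + \sqrt{10}\right)^n + \left(\frac{5}{2} - \frac{3 \sqrt{10}}{5}\right)\left(- \sqrt{10} - 3\right)^n.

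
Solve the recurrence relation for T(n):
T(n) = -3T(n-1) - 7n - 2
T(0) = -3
First-order linear with linear forcing.
Homogeneous solution: T_h(n) = A·(-3)^n.
Try particular T_p(n) = pn + q. Substituting:
  pn + q = -3(p(n-1) + q) - 7n - 2.
Matching the n-coefficient: p = -3p - 7 ⇒ p = - \frac{7}{4}.
Matching constants: q = 3p - 3q - 2 ⇒ q = - \frac{29}{16}.
General: T(n) = A·(-3)^n - \frac{7 n}{4} - \frac{29}{16}.
Apply T(0) = -3: A - \frac{29}{16} = -3 ⇒ A = - \frac{19}{16}.
So T(n) = - \frac{19 \left(-3\right)^{n}}{16} - \frac{7 n}{4} - \frac{29}{16}.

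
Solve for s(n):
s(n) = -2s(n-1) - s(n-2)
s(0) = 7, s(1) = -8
Characteristic equation: x² + 2x + 1 = 0, which is (x - (-1))².
Repeated root r = -1.
General solution: s(n) = (A + Bn)·(-1)^n.
From s(0) = 7: A = 7.
From s(1) = -8: (A + B)·(-1) = -8 ⇒ B = 1.
So s(n) = \left(n + 7\right) \cdot (-1)^n.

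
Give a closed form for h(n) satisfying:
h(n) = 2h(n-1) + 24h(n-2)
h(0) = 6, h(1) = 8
Characteristic equation: x² - 2x - 24 = 0, which factors as (x - (-4))(x - (6)) = 0.
Roots r₁ = -4, r₂ = 6 (distinct).
General solution: h(n) = A·(-4)^n + B·(6)^n.
From h(0) = 6: A + B = 6.
From h(1) = 8: -4A + 6B = 8.
Solving: A = \frac{14}{5}, B = \frac{16}{5}.
So h(n) = \frac{14 \left(-4\right)^{n}}{5} + \frac{16 \cdot 6^{n}}{5}.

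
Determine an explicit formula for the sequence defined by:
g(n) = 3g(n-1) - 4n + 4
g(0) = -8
First-order linear with linear forcing.
Homogeneous solution: g_h(n) = A·(3)^n.
Try particular g_p(n) = pn + q. Substituting:
  pn + q = 3(p(n-1) + q) - 4n + 4.
Matching the n-coefficient: p = 3p - 4 ⇒ p = 2.
Matching constants: q = -3p + 3q + 4 ⇒ q = 1.
General: g(n) = A·(3)^n + 2 n + 1.
Apply g(0) = -8: A + 1 = -8 ⇒ A = -9.
So g(n) = - 9 \cdot 3^{n} + 2 n + 1.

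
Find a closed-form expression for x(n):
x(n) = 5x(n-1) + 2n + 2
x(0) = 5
First-order linear with linear forcing.
Homogeneous solution: x_h(n) = A·(5)^n.
Try particular x_p(n) = pn + q. Substituting:
  pn + q = 5(p(n-1) + q) + 2n + 2.
Matching the n-coefficient: p = 5p + 2 ⇒ p = - \frac{1}{2}.
Matching constants: q = -5p + 5q + 2 ⇒ q = - \frac{9}{8}.
General: x(n) = A·(5)^n - \frac{n}{2} - \frac{9}{8}.
Apply x(0) = 5: A - \frac{9}{8} = 5 ⇒ A = \frac{49}{8}.
So x(n) = \frac{49 \cdot 5^{n}}{8} - \frac{n}{2} - \frac{9}{8}.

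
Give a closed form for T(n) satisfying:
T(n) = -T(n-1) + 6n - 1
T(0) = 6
First-order linear with linear forcing.
Homogeneous solution: T_h(n) = A·(-1)^n.
Try particular T_p(n) = pn + q. Substituting:
  pn + q = -(p(n-1) + q) + 6n - 1.
Matching the n-coefficient: p = -p + 6 ⇒ p = 3.
Matching constants: q = p - q - 1 ⇒ q = 1.
General: T(n) = A·(-1)^n + 3 n + 1.
Apply T(0) = 6: A + 1 = 6 ⇒ A = 5.
So T(n) = 5 \left(-1\right)^{n} + 3 n + 1.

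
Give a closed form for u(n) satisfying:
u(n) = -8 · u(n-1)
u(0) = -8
Pure geometric recurrence with ratio -8.
By induction u(n) = u(0) · (-8)^n = - 8 \left(-8\right)^{n}.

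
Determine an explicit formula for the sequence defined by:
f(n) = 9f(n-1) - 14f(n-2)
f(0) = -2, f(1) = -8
Characteristic equation: x² - 9x + 14 = 0, which factors as (x - (2))(x - (7)) = 0.
Roots r₁ = 2, r₂ = 7 (distinct).
General solution: f(n) = A·(2)^n + B·(7)^n.
From f(0) = -2: A + B = -2.
From f(1) = -8: 2A + 7B = -8.
Solving: A = - \frac{6}{5}, B = - \frac{4}{5}.
So f(n) = - \frac{6 \cdot 2^{n}}{5} - \frac{4 \cdot 7^{n}}{5}.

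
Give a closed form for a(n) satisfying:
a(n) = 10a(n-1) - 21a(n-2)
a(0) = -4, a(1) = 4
Characteristic equation: x² - 10x + 21 = 0, which factors as (x - (7))(x - (3)) = 0.
Roots r₁ = 7, r₂ = 3 (distinct).
General solution: a(n) = A·(7)^n + B·(3)^n.
From a(0) = -4: A + B = -4.
From a(1) = 4: 7A + 3B = 4.
Solving: A = 4, B = -8.
So a(n) = - 8 \cdot 3^{n} + 4 \cdot 7^{n}.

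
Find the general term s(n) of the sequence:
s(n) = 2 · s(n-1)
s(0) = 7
Pure geometric recurrence with ratio 2.
By induction s(n) = s(0) · (2)^n = 7 \cdot 2^{n}.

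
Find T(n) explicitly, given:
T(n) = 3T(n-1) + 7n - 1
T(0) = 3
First-order linear with linear forcing.
Homogeneous solution: T_h(n) = A·(3)^n.
Try particular T_p(n) = pn + q. Substituting:
  pn + q = 3(p(n-1) + q) + 7n - 1.
Matching the n-coefficient: p = 3p + 7 ⇒ p = - \frac{7}{2}.
Matching constants: q = -3p + 3q - 1 ⇒ q = - \frac{19}{4}.
General: T(n) = A·(3)^n - \frac{7 n}{2} - \frac{19}{4}.
Apply T(0) = 3: A - \frac{19}{4} = 3 ⇒ A = \frac{31}{4}.
So T(n) = \frac{31 \cdot 3^{n}}{4} - \frac{7 n}{2} - \frac{19}{4}.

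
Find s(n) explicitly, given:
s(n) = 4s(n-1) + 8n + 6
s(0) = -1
First-order linear with linear forcing.
Homogeneous solution: s_h(n) = A·(4)^n.
Try particular s_p(n) = pn + q. Substituting:
  pn + q = 4(p(n-1) + q) + 8n + 6.
Matching the n-coefficient: p = 4p + 8 ⇒ p = - \frac{8}{3}.
Matching constants: q = -4p + 4q + 6 ⇒ q = - \frac{50}{9}.
General: s(n) = A·(4)^n - \frac{8 n}{3} - \frac{50}{9}.
Apply s(0) = -1: A - \frac{50}{9} = -1 ⇒ A = \frac{41}{9}.
So s(n) = \frac{41 \cdot 4^{n}}{9} - \frac{8 n}{3} - \frac{50}{9}.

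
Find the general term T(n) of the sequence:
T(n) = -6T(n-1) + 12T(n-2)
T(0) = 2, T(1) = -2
Characteristic equation: x² + 6x - 12 = 0.
Discriminant Δ = (-6)² + 4·(12) = 84.
Roots r₁,₂ = (-6 ± √84)/2, so r₁ = -3 + \sqrt{21}, r₂ = - \sqrt{21} - 3.
General solution: T(n) = A·r₁^n + B·r₂^n.
From the initial conditions, A + B = 2 and r₁A + r₂B = -2.
Since r₁ - r₂ = √84: A = (-2 - (2)r₂)/√84 = \frac{2 \sqrt{21}}{21} + 1, and B = 2 - A = 1 - \frac{2 \sqrt{21}}{21}.
So T(n) = \left(\frac{2 \sqrt{21}}{21} + 1\right)\left(-3 + \sqrt{21}\right)^n + \left(1 - \frac{2 \sqrt{21}}{21}\right)\left(- \sqrt{21} - 3\right)^n.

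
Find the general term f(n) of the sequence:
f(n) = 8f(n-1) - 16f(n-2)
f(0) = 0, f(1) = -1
Characteristic equation: x² - 8x + 16 = 0, which is (x - (4))².
Repeated root r = 4.
General solution: f(n) = (A + Bn)·(4)^n.
From f(0) = 0: A = 0.
From f(1) = -1: (A + B)·(4) = -1 ⇒ B = - \frac{1}{4}.
So f(n) = \left(- \frac{n}{4}\right) \cdot (4)^n.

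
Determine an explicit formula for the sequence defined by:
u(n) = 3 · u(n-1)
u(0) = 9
Pure geometric recurrence with ratio 3.
By induction u(n) = u(0) · (3)^n = 9 \cdot 3^{n}.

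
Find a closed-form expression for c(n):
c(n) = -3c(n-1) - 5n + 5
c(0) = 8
First-order linear with linear forcing.
Homogeneous solution: c_h(n) = A·(-3)^n.
Try particular c_p(n) = pn + q. Substituting:
  pn + q = -3(p(n-1) + q) - 5n + 5.
Matching the n-coefficient: p = -3p - 5 ⇒ p = - \frac{5}{4}.
Matching constants: q = 3p - 3q + 5 ⇒ q = \frac{5}{16}.
General: c(n) = A·(-3)^n - \frac{5 n}{4} + \frac{5}{16}.
Apply c(0) = 8: A + \frac{5}{16} = 8 ⇒ A = \frac{123}{16}.
So c(n) = \frac{123 \left(-3\right)^{n}}{16} - \frac{5 n}{4} + \frac{5}{16}.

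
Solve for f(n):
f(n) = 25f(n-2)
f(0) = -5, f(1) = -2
Characteristic equation: x² - 25 = 0, which factors as (x - (-5))(x - (5)) = 0.
Roots r₁ = -5, r₂ = 5 (distinct).
General solution: f(n) = A·(-5)^n + B·(5)^n.
From f(0) = -5: A + B = -5.
From f(1) = -2: -5A + 5B = -2.
Solving: A = - \frac{23}{10}, B = - \frac{27}{10}.
So f(n) = - \frac{23 \left(-5\right)^{n}}{10} - \frac{27 \cdot 5^{n}}{10}.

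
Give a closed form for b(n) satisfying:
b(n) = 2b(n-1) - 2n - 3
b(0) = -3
First-order linear with linear forcing.
Homogeneous solution: b_h(n) = A·(2)^n.
Try particular b_p(n) = pn + q. Substituting:
  pn + q = 2(p(n-1) + q) - 2n - 3.
Matching the n-coefficient: p = 2p - 2 ⇒ p = 2.
Matching constants: q = -2p + 2q - 3 ⇒ q = 7.
General: b(n) = A·(2)^n + 2 n + 7.
Apply b(0) = -3: A + 7 = -3 ⇒ A = -10.
So b(n) = - 10 \cdot 2^{n} + 2 n + 7.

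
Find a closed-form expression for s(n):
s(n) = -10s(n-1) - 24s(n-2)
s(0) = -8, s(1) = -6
Characteristic equation: x² + 10x + 24 = 0, which factors as (x - (-4))(x - (-6)) = 0.
Roots r₁ = -4, r₂ = -6 (distinct).
General solution: s(n) = A·(-4)^n + B·(-6)^n.
From s(0) = -8: A + B = -8.
From s(1) = -6: -4A - 6B = -6.
Solving: A = -27, B = 19.
So s(n) = - 27 \left(-4\right)^{n} + 19 \left(-6\right)^{n}.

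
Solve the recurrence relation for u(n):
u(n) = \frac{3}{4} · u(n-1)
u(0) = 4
Pure geometric recurrence with ratio \frac{3}{4}.
By induction u(n) = u(0) · (\frac{3}{4})^n = 4 \left(\frac{3}{4}\right)^{n}.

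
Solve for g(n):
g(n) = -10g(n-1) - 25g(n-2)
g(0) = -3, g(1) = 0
Characteristic equation: x² + 10x + 25 = 0, which is (x - (-5))².
Repeated root r = -5.
General solution: g(n) = (A + Bn)·(-5)^n.
From g(0) = -3: A = -3.
From g(1) = 0: (A + B)·(-5) = 0 ⇒ B = 3.
So g(n) = \left(3 n - 3\right) \cdot (-5)^n.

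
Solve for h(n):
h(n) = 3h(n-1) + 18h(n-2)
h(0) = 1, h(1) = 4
Characteristic equation: x² - 3x - 18 = 0, which factors as (x - (-3))(x - (6)) = 0.
Roots r₁ = -3, r₂ = 6 (distinct).
General solution: h(n) = A·(-3)^n + B·(6)^n.
From h(0) = 1: A + B = 1.
From h(1) = 4: -3A + 6B = 4.
Solving: A = \frac{2}{9}, B = \frac{7}{9}.
So h(n) = \frac{2 \left(-3\right)^{n}}{9} + \frac{7 \cdot 6^{n}}{9}.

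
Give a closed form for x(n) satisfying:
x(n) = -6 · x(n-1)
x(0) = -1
Pure geometric recurrence with ratio -6.
By induction x(n) = x(0) · (-6)^n = - \left(-6\right)^{n}.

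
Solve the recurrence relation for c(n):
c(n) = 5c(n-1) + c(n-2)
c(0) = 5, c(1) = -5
Characteristic equation: x² - 5x - 1 = 0.
Discriminant Δ = (5)² + 4·(1) = 29.
Roots r₁,₂ = (5 ± √29)/2, so r₁ = \frac{5}{2} + \frac{\sqrt{29}}{2}, r₂ = \frac{5}{2} - \frac{\sqrt{29}}{2}.
General solution: c(n) = A·r₁^n + B·r₂^n.
From the initial conditions, A + B = 5 and r₁A + r₂B = -5.
Since r₁ - r₂ = √29: A = (-5 - (5)r₂)/√29 = \frac{5}{2} - \frac{35 \sqrt{29}}{58}, and B = 5 - A = \frac{5}{2} + \frac{35 \sqrt{29}}{58}.
So c(n) = \left(\frac{5}{2} - \frac{35 \sqrt{29}}{58}\right)\left(\frac{5}{2} + \frac{\sqrt{29}}{2}\right)^n + \left(\frac{5}{2} + \frac{35 \sqrt{29}}{58}\right)\left(\frac{5}{2} - \frac{\sqrt{29}}{2}\right)^n.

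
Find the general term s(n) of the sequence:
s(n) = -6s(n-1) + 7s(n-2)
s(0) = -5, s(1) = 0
Characteristic equation: x² + 6x - 7 = 0, which factors as (x - (-7))(x - (1)) = 0.
Roots r₁ = -7, r₂ = 1 (distinct).
General solution: s(n) = A·(-7)^n + B·(1)^n.
From s(0) = -5: A + B = -5.
From s(1) = 0: -7A + B = 0.
Solving: A = - \frac{5}{8}, B = - \frac{35}{8}.
So s(n) = - \frac{5 \left(-7\right)^{n}}{8} - \frac{35}{8}.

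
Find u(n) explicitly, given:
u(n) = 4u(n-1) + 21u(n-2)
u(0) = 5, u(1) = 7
Characteristic equation: x² - 4x - 21 = 0, which factors as (x - (7))(x - (-3)) = 0.
Roots r₁ = 7, r₂ = -3 (distinct).
General solution: u(n) = A·(7)^n + B·(-3)^n.
From u(0) = 5: A + B = 5.
From u(1) = 7: 7A - 3B = 7.
Solving: A = \frac{11}{5}, B = \frac{14}{5}.
So u(n) = \frac{14 \left(-3\right)^{n}}{5} + \frac{11 \cdot 7^{n}}{5}.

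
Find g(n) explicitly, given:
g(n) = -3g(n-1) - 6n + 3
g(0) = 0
First-order linear with linear forcing.
Homogeneous solution: g_h(n) = A·(-3)^n.
Try particular g_p(n) = pn + q. Substituting:
  pn + q = -3(p(n-1) + q) - 6n + 3.
Matching the n-coefficient: p = -3p - 6 ⇒ p = - \frac{3}{2}.
Matching constants: q = 3p - 3q + 3 ⇒ q = - \frac{3}{8}.
General: g(n) = A·(-3)^n - \frac{3 n}{2} - \frac{3}{8}.
Apply g(0) = 0: A - \frac{3}{8} = 0 ⇒ A = \frac{3}{8}.
So g(n) = \frac{3 \left(-3\right)^{n}}{8} - \frac{3 n}{2} - \frac{3}{8}.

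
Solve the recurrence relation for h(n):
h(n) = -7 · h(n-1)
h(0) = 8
Pure geometric recurrence with ratio -7.
By induction h(n) = h(0) · (-7)^n = 8 \left(-7\right)^{n}.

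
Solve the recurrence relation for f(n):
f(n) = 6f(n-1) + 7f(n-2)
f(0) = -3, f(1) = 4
Characteristic equation: x² - 6x - 7 = 0, which factors as (x - (7))(x - (-1)) = 0.
Roots r₁ = 7, r₂ = -1 (distinct).
General solution: f(n) = A·(7)^n + B·(-1)^n.
From f(0) = -3: A + B = -3.
From f(1) = 4: 7A - B = 4.
Solving: A = \frac{1}{8}, B = - \frac{25}{8}.
So f(n) = - \frac{25 \left(-1\right)^{n}}{8} + \frac{7^{n}}{8}.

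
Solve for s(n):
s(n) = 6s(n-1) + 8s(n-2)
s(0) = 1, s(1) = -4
Characteristic equation: x² - 6x - 8 = 0.
Discriminant Δ = (6)² + 4·(8) = 68.
Roots r₁,₂ = (6 ± √68)/2, so r₁ = 3 + \sqrt{17}, r₂ = 3 - \sqrt{17}.
General solution: s(n) = A·r₁^n + B·r₂^n.
From the initial conditions, A + B = 1 and r₁A + r₂B = -4.
Since r₁ - r₂ = √68: A = (-4 - (1)r₂)/√68 = \frac{1}{2} - \frac{7 \sqrt{17}}{34}, and B = 1 - A = \frac{1}{2} + \frac{7 \sqrt{17}}{34}.
So s(n) = \left(\frac{1}{2} - \frac{7 \sqrt{17}}{34}\right)\left(3 + \sqrt{17}\right)^n + \left(\frac{1}{2} + \frac{7 \sqrt{17}}{34}\right)\left(3 - \sqrt{17}\right)^n.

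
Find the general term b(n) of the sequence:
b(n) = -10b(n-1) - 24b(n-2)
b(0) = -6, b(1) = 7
Characteristic equation: x² + 10x + 24 = 0, which factors as (x - (-4))(x - (-6)) = 0.
Roots r₁ = -4, r₂ = -6 (distinct).
General solution: b(n) = A·(-4)^n + B·(-6)^n.
From b(0) = -6: A + B = -6.
From b(1) = 7: -4A - 6B = 7.
Solving: A = - \frac{29}{2}, B = \frac{17}{2}.
So b(n) = - \frac{29 \left(-4\right)^{n}}{2} + \frac{17 \left(-6\right)^{n}}{2}.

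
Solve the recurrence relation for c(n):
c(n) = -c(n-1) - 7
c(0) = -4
First-order linear non-homogeneous.
Homogeneous solution: c_h(n) = A·(-1)^n.
Try constant particular solution c_p = K: K = -K - 7 ⇒ K = - \frac{7}{2}.
General: c(n) = A·(-1)^n - \frac{7}{2}.
Apply c(0) = -4: A - \frac{7}{2} = -4 ⇒ A = - \frac{1}{2}.
So c(n) = - \frac{\left(-1\right)^{n}}{2} - \frac{7}{2}.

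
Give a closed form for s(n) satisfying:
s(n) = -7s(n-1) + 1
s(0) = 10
First-order linear non-homogeneous.
Homogeneous solution: s_h(n) = A·(-7)^n.
Try constant particular solution s_p = K: K = -7K + 1 ⇒ K = \frac{1}{8}.
General: s(n) = A·(-7)^n + \frac{1}{8}.
Apply s(0) = 10: A + \frac{1}{8} = 10 ⇒ A = \frac{79}{8}.
So s(n) = \frac{79 \left(-7\right)^{n}}{8} + \frac{1}{8}.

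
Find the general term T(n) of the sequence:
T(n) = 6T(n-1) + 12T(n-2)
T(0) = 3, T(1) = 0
Characteristic equation: x² - 6x - 12 = 0.
Discriminant Δ = (6)² + 4·(12) = 84.
Roots r₁,₂ = (6 ± √84)/2, so r₁ = 3 + \sqrt{21}, r₂ = 3 - \sqrt{21}.
General solution: T(n) = A·r₁^n + B·r₂^n.
From the initial conditions, A + B = 3 and r₁A + r₂B = 0.
Since r₁ - r₂ = √84: A = (0 - (3)r₂)/√84 = \frac{3}{2} - \frac{3 \sqrt{21}}{14}, and B = 3 - A = \frac{3 \sqrt{21}}{14} + \frac{3}{2}.
So T(n) = \left(\frac{3}{2} - \frac{3 \sqrt{21}}{14}\right)\left(3 + \sqrt{21}\right)^n + \left(\frac{3 \sqrt{21}}{14} + \frac{3}{2}\right)\left(3 - \sqrt{21}\right)^n.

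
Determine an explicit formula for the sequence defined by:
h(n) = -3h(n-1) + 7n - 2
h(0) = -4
First-order linear with linear forcing.
Homogeneous solution: h_h(n) = A·(-3)^n.
Try particular h_p(n) = pn + q. Substituting:
  pn + q = -3(p(n-1) + q) + 7n - 2.
Matching the n-coefficient: p = -3p + 7 ⇒ p = \frac{7}{4}.
Matching constants: q = 3p - 3q - 2 ⇒ q = \frac{13}{16}.
General: h(n) = A·(-3)^n + \frac{7 n}{4} + \frac{13}{16}.
Apply h(0) = -4: A + \frac{13}{16} = -4 ⇒ A = - \frac{77}{16}.
So h(n) = - \frac{77 \left(-3\right)^{n}}{16} + \frac{7 n}{4} + \frac{13}{16}.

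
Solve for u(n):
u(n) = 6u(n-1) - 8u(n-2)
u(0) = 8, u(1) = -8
Characteristic equation: x² - 6x + 8 = 0, which factors as (x - (4))(x - (2)) = 0.
Roots r₁ = 4, r₂ = 2 (distinct).
General solution: u(n) = A·(4)^n + B·(2)^n.
From u(0) = 8: A + B = 8.
From u(1) = -8: 4A + 2B = -8.
Solving: A = -12, B = 20.
So u(n) = 20 \cdot 2^{n} - 12 \cdot 4^{n}.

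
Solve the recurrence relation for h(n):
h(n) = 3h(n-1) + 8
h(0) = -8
First-order linear non-homogeneous.
Homogeneous solution: h_h(n) = A·(3)^n.
Try constant particular solution h_p = K: K = 3K + 8 ⇒ K = -4.
General: h(n) = A·(3)^n - 4.
Apply h(0) = -8: A - 4 = -8 ⇒ A = -4.
So h(n) = - 4 \cdot 3^{n} - 4.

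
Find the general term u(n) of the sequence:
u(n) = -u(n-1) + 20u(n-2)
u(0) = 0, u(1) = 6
Characteristic equation: x² + x - 20 = 0, which factors as (x - (4))(x - (-5)) = 0.
Roots r₁ = 4, r₂ = -5 (distinct).
General solution: u(n) = A·(4)^n + B·(-5)^n.
From u(0) = 0: A + B = 0.
From u(1) = 6: 4A - 5B = 6.
Solving: A = \frac{2}{3}, B = - \frac{2}{3}.
So u(n) = - \frac{2 \left(-5\right)^{n}}{3} + \frac{2 \cdot 4^{n}}{3}.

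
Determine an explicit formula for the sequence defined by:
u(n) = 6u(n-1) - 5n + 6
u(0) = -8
First-order linear with linear forcing.
Homogeneous solution: u_h(n) = A·(6)^n.
Try particular u_p(n) = pn + q. Substituting:
  pn + q = 6(p(n-1) + q) - 5n + 6.
Matching the n-coefficient: p = 6p - 5 ⇒ p = 1.
Matching constants: q = -6p + 6q + 6 ⇒ q = 0.
General: u(n) = A·(6)^n + n + 0.
Apply u(0) = -8: A + 0 = -8 ⇒ A = -8.
So u(n) = - 8 \cdot 6^{n} + n.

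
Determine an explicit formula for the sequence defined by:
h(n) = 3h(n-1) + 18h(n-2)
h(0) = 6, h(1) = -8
Characteristic equation: x² - 3x - 18 = 0, which factors as (x - (-3))(x - (6)) = 0.
Roots r₁ = -3, r₂ = 6 (distinct).
General solution: h(n) = A·(-3)^n + B·(6)^n.
From h(0) = 6: A + B = 6.
From h(1) = -8: -3A + 6B = -8.
Solving: A = \frac{44}{9}, B = \frac{10}{9}.
So h(n) = \frac{44 \left(-3\right)^{n}}{9} + \frac{10 \cdot 6^{n}}{9}.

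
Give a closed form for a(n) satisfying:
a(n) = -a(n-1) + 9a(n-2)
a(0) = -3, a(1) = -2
Characteristic equation: x² + x - 9 = 0.
Discriminant Δ = (-1)² + 4·(9) = 37.
Roots r₁,₂ = (-1 ± √37)/2, so r₁ = - \frac{1}{2} + \frac{\sqrt{37}}{2}, r₂ = - \frac{\sqrt{37}}{2} - \frac{1}{2}.
General solution: a(n) = A·r₁^n + B·r₂^n.
From the initial conditions, A + B = -3 and r₁A + r₂B = -2.
Since r₁ - r₂ = √37: A = (-2 - (-3)r₂)/√37 = - \frac{3}{2} - \frac{7 \sqrt{37}}{74}, and B = -3 - A = - \frac{3}{2} + \frac{7 \sqrt{37}}{74}.
So a(n) = \left(- \frac{3}{2} - \frac{7 \sqrt{37}}{74}\right)\left(- \frac{1}{2} + \frac{\sqrt{37}}{2}\right)^n + \left(- \frac{3}{2} + \frac{7 \sqrt{37}}{74}\right)\left(- \frac{\sqrt{37}}{2} - \frac{1}{2}\right)^n.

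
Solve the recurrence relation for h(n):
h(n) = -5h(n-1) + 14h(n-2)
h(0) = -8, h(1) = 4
Characteristic equation: x² + 5x - 14 = 0, which factors as (x - (2))(x - (-7)) = 0.
Roots r₁ = 2, r₂ = -7 (distinct).
General solution: h(n) = A·(2)^n + B·(-7)^n.
From h(0) = -8: A + B = -8.
From h(1) = 4: 2A - 7B = 4.
Solving: A = - \frac{52}{9}, B = - \frac{20}{9}.
So h(n) = - \frac{20 \left(-7\right)^{n}}{9} - \frac{52 \cdot 2^{n}}{9}.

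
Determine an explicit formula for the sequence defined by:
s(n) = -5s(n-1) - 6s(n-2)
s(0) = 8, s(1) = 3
Characteristic equation: x² + 5x + 6 = 0, which factors as (x - (-2))(x - (-3)) = 0.
Roots r₁ = -2, r₂ = -3 (distinct).
General solution: s(n) = A·(-2)^n + B·(-3)^n.
From s(0) = 8: A + B = 8.
From s(1) = 3: -2A - 3B = 3.
Solving: A = 27, B = -19.
So s(n) = 27 \left(-2\right)^{n} - 19 \left(-3\right)^{n}.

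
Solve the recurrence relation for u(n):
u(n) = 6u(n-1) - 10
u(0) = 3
First-order linear non-homogeneous.
Homogeneous solution: u_h(n) = A·(6)^n.
Try constant particular solution u_p = K: K = 6K - 10 ⇒ K = 2.
General: u(n) = A·(6)^n + 2.
Apply u(0) = 3: A + 2 = 3 ⇒ A = 1.
So u(n) = 6^{n} + 2.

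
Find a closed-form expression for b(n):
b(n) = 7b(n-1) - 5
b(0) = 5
First-order linear non-homogeneous.
Homogeneous solution: b_h(n) = A·(7)^n.
Try constant particular solution b_p = K: K = 7K - 5 ⇒ K = \frac{5}{6}.
General: b(n) = A·(7)^n + \frac{5}{6}.
Apply b(0) = 5: A + \frac{5}{6} = 5 ⇒ A = \frac{25}{6}.
So b(n) = \frac{25 \cdot 7^{n}}{6} + \frac{5}{6}.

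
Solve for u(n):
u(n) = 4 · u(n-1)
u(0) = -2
Pure geometric recurrence with ratio 4.
By induction u(n) = u(0) · (4)^n = - 2 \cdot 4^{n}.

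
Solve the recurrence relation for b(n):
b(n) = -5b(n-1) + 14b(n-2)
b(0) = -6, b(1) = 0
Characteristic equation: x² + 5x - 14 = 0, which factors as (x - (2))(x - (-7)) = 0.
Roots r₁ = 2, r₂ = -7 (distinct).
General solution: b(n) = A·(2)^n + B·(-7)^n.
From b(0) = -6: A + B = -6.
From b(1) = 0: 2A - 7B = 0.
Solving: A = - \frac{14}{3}, B = - \frac{4}{3}.
So b(n) = - \frac{4 \left(-7\right)^{n}}{3} - \frac{14 \cdot 2^{n}}{3}.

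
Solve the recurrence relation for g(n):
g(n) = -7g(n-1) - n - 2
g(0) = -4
First-order linear with linear forcing.
Homogeneous solution: g_h(n) = A·(-7)^n.
Try particular g_p(n) = pn + q. Substituting:
  pn + q = -7(p(n-1) + q) - n - 2.
Matching the n-coefficient: p = -7p - 1 ⇒ p = - \frac{1}{8}.
Matching constants: q = 7p - 7q - 2 ⇒ q = - \frac{23}{64}.
General: g(n) = A·(-7)^n - \frac{n}{8} - \frac{23}{64}.
Apply g(0) = -4: A - \frac{23}{64} = -4 ⇒ A = - \frac{233}{64}.
So g(n) = - \frac{233 \left(-7\right)^{n}}{64} - \frac{n}{8} - \frac{23}{64}.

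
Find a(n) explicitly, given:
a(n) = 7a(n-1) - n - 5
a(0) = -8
First-order linear with linear forcing.
Homogeneous solution: a_h(n) = A·(7)^n.
Try particular a_p(n) = pn + q. Substituting:
  pn + q = 7(p(n-1) + q) - n - 5.
Matching the n-coefficient: p = 7p - 1 ⇒ p = \frac{1}{6}.
Matching constants: q = -7p + 7q - 5 ⇒ q = \frac{37}{36}.
General: a(n) = A·(7)^n + \frac{n}{6} + \frac{37}{36}.
Apply a(0) = -8: A + \frac{37}{36} = -8 ⇒ A = - \frac{325}{36}.
So a(n) = - \frac{325 \cdot 7^{n}}{36} + \frac{n}{6} + \frac{37}{36}.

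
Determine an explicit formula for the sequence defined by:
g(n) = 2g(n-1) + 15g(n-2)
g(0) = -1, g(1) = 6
Characteristic equation: x² - 2x - 15 = 0, which factors as (x - (-3))(x - (5)) = 0.
Roots r₁ = -3, r₂ = 5 (distinct).
General solution: g(n) = A·(-3)^n + B·(5)^n.
From g(0) = -1: A + B = -1.
From g(1) = 6: -3A + 5B = 6.
Solving: A = - \frac{11}{8}, B = \frac{3}{8}.
So g(n) = - \frac{11 \left(-3\right)^{n}}{8} + \frac{3 \cdot 5^{n}}{8}.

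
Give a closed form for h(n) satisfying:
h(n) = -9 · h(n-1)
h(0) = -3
Pure geometric recurrence with ratio -9.
By induction h(n) = h(0) · (-9)^n = - 3 \left(-9\right)^{n}.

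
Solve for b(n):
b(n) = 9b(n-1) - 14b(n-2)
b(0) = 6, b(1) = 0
Characteristic equation: x² - 9x + 14 = 0, which factors as (x - (7))(x - (2)) = 0.
Roots r₁ = 7, r₂ = 2 (distinct).
General solution: b(n) = A·(7)^n + B·(2)^n.
From b(0) = 6: A + B = 6.
From b(1) = 0: 7A + 2B = 0.
Solving: A = - \frac{12}{5}, B = \frac{42}{5}.
So b(n) = \frac{42 \cdot 2^{n}}{5} - \frac{12 \cdot 7^{n}}{5}.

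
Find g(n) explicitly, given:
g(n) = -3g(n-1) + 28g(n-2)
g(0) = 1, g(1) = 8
Characteristic equation: x² + 3x - 28 = 0, which factors as (x - (-7))(x - (4)) = 0.
Roots r₁ = -7, r₂ = 4 (distinct).
General solution: g(n) = A·(-7)^n + B·(4)^n.
From g(0) = 1: A + B = 1.
From g(1) = 8: -7A + 4B = 8.
Solving: A = - \frac{4}{11}, B = \frac{15}{11}.
So g(n) = - \frac{4 \left(-7\right)^{n}}{11} + \frac{15 \cdot 4^{n}}{11}.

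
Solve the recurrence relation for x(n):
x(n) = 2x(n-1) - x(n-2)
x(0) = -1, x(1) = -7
Characteristic equation: x² - 2x + 1 = 0, which is (x - (1))².
Repeated root r = 1.
General solution: x(n) = (A + Bn)·(1)^n.
From x(0) = -1: A = -1.
From x(1) = -7: (A + B)·(1) = -7 ⇒ B = -6.
So x(n) = \left(- 6 n - 1\right) \cdot (1)^n.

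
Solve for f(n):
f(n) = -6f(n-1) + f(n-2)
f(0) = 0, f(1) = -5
Characteristic equation: x² + 6x - 1 = 0.
Discriminant Δ = (-6)² + 4·(1) = 40.
Roots r₁,₂ = (-6 ± √40)/2, so r₁ = -3 + \sqrt{10}, r₂ = - \sqrt{10} - 3.
General solution: f(n) = A·r₁^n + B·r₂^n.
From the initial conditions, A + B = 0 and r₁A + r₂B = -5.
Since r₁ - r₂ = √40: A = (-5 - (0)r₂)/√40 = - \frac{\sqrt{10}}{4}, and B = 0 - A = \frac{\sqrt{10}}{4}.
So f(n) = \left(- \frac{\sqrt{10}}{4}\right)\left(-3 + \sqrt{10}\right)^n + \left(\frac{\sqrt{10}}{4}\right)\left(- \sqrt{10} - 3\right)^n.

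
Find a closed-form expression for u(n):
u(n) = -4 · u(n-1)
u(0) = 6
Pure geometric recurrence with ratio -4.
By induction u(n) = u(0) · (-4)^n = 6 \left(-4\right)^{n}.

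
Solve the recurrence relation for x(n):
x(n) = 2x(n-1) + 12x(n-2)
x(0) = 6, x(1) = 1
Characteristic equation: x² - 2x - 12 = 0.
Discriminant Δ = (2)² + 4·(12) = 52.
Roots r₁,₂ = (2 ± √52)/2, so r₁ = 1 + \sqrt{13}, r₂ = 1 - \sqrt{13}.
General solution: x(n) = A·r₁^n + B·r₂^n.
From the initial conditions, A + B = 6 and r₁A + r₂B = 1.
Since r₁ - r₂ = √52: A = (1 - (6)r₂)/√52 = 3 - \frac{5 \sqrt{13}}{26}, and B = 6 - A = \frac{5 \sqrt{13}}{26} + 3.
So x(n) = \left(3 - \frac{5 \sqrt{13}}{26}\right)\left(1 + \sqrt{13}\right)^n + \left(\frac{5 \sqrt{13}}{26} + 3\right)\left(1 - \sqrt{13}\right)^n.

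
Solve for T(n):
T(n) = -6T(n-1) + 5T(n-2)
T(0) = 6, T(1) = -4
Characteristic equation: x² + 6x - 5 = 0.
Discriminant Δ = (-6)² + 4·(5) = 56.
Roots r₁,₂ = (-6 ± √56)/2, so r₁ = -3 + \sqrt{14}, r₂ = - \sqrt{14} - 3.
General solution: T(n) = A·r₁^n + B·r₂^n.
From the initial conditions, A + B = 6 and r₁A + r₂B = -4.
Since r₁ - r₂ = √56: A = (-4 - (6)r₂)/√56 = \frac{\sqrt{14}}{2} + 3, and B = 6 - A = 3 - \frac{\sqrt{14}}{2}.
So T(n) = \left(\frac{\sqrt{14}}{2} + 3\right)\left(-3 + \sqrt{14}\right)^n + \left(3 - \frac{\sqrt{14}}{2}\right)\left(- \sqrt{14} - 3\right)^n.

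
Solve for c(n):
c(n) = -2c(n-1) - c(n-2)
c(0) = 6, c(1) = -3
Characteristic equation: x² + 2x + 1 = 0, which is (x - (-1))².
Repeated root r = -1.
General solution: c(n) = (A + Bn)·(-1)^n.
From c(0) = 6: A = 6.
From c(1) = -3: (A + B)·(-1) = -3 ⇒ B = -3.
So c(n) = \left(6 - 3 n\right) \cdot (-1)^n.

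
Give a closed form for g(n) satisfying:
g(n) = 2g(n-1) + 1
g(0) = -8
First-order linear non-homogeneous.
Homogeneous solution: g_h(n) = A·(2)^n.
Try constant particular solution g_p = K: K = 2K + 1 ⇒ K = -1.
General: g(n) = A·(2)^n - 1.
Apply g(0) = -8: A - 1 = -8 ⇒ A = -7.
So g(n) = - 7 \cdot 2^{n} - 1.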